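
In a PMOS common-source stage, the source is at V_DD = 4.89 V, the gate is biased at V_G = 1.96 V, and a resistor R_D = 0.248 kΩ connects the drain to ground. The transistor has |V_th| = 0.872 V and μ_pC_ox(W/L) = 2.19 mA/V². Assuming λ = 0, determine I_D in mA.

I_D = 4.64 mA

V_SG = V_DD − V_G = 4.89 − 1.96 = 2.93 V, so V_ov = 2.93 − 0.872 = 2.06 V.
Assume saturation: I_D = ½ k_p V_ov² = 0.5 × 2.19 × 2.06² = 4.64 mA, giving V_SD = V_DD − I_D R_D = 4.89 − 4.64 × 0.248 = 3.74 V.
V_SD = 3.74 V ≥ V_ov = 2.06 V, confirming saturation.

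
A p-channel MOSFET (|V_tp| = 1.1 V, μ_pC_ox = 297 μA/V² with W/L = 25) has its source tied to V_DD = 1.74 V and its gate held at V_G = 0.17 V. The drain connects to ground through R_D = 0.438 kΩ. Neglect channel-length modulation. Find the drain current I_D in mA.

I_D = 0.820 mA

V_SG = V_DD − V_G = 1.74 − 0.17 = 1.57 V, so V_ov = 1.57 − 1.1 = 0.47 V.
k_p = μ_pC_ox · (W/L) = 7.425 mA/V².
Assume saturation: I_D = ½ k_p V_ov² = 0.5 × 7.425 × 0.47² = 0.82 mA, giving V_SD = V_DD − I_D R_D = 1.74 − 0.82 × 0.438 = 1.38 V.
V_SD = 1.38 V ≥ V_ov = 0.47 V, confirming saturation.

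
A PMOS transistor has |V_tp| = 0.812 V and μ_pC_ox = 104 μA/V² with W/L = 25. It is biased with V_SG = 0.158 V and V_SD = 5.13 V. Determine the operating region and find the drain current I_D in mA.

V_SG = 0.158 V < |V_tp| = 0.812 V, so the transistor is in cutoff.

Cutoff; I_D = 0 mA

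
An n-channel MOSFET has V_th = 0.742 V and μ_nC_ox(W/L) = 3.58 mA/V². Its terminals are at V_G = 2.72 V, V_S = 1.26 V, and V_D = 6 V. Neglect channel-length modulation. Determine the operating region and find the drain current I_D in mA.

V_GS = V_G − V_S = 2.72 − 1.26 = 1.46 V; V_DS = V_D − V_S = 6 − 1.26 = 4.74 V.
V_ov = V_GS − V_th = 1.46 − 0.742 = 0.718 V.
Since V_DS = 4.74 V ≥ V_ov = 0.718 V, the device is in saturation.
I_D = ½ k_n V_ov² = 0.5 × 3.58 × 0.718² = 0.923 mA.

Saturation; I_D = 0.923 mA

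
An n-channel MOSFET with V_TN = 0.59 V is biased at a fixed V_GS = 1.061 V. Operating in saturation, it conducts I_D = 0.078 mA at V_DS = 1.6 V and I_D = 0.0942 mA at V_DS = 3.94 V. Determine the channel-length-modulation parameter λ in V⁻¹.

With V_GS fixed, I_D ∝ (1 + λ V_DS) in saturation, so I_D2/I_D1 = (1 + λ V_DS2)/(1 + λ V_DS1).
0.0942/0.078 = 1.208 = (1 + 3.94 λ)/(1 + 1.6 λ).
Solving: λ (I_D1 V_DS2 − I_D2 V_DS1) = I_D2 − I_D1, so λ = (0.0942 − 0.078) / (0.078 × 3.94 − 0.0942 × 1.6) = 0.0162 / 0.157 = 0.103 V⁻¹.

λ = 0.103 V⁻¹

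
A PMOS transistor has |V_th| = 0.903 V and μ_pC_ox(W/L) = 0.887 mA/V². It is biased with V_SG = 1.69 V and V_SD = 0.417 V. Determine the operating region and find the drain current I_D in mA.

V_ov = V_SG − |V_th| = 1.69 − 0.903 = 0.787 V.
Since V_SD = 0.417 V < V_ov = 0.787 V, the device is in the triode region.
I_D = k_p [V_ov · V_SD − ½ V_SD²] = 0.887 × [0.787 × 0.417 − 0.5 × 0.417²] = 0.214 mA.

Triode; I_D = 0.214 mA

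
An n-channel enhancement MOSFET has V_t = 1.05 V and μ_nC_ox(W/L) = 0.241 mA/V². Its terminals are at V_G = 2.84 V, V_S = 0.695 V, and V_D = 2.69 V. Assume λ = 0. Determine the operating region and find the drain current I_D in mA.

Saturation; I_D = 0.144 mA

V_GS = V_G − V_S = 2.84 − 0.695 = 2.15 V; V_DS = V_D − V_S = 2.69 − 0.695 = 2 V.
V_ov = V_GS − V_t = 2.15 − 1.05 = 1.09 V.
Since V_DS = 2 V ≥ V_ov = 1.09 V, the device is in saturation.
I_D = ½ k_n V_ov² = 0.5 × 0.241 × 1.09² = 0.144 mA.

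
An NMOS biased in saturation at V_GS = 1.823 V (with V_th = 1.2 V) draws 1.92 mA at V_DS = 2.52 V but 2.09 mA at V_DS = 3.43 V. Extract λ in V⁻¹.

With V_GS fixed, I_D ∝ (1 + λ V_DS) in saturation, so I_D2/I_D1 = (1 + λ V_DS2)/(1 + λ V_DS1).
2.09/1.92 = 1.089 = (1 + 3.43 λ)/(1 + 2.52 λ).
Solving: λ (I_D1 V_DS2 − I_D2 V_DS1) = I_D2 − I_D1, so λ = (2.09 − 1.92) / (1.92 × 3.43 − 2.09 × 2.52) = 0.17 / 1.32 = 0.129 V⁻¹.

λ = 0.129 V⁻¹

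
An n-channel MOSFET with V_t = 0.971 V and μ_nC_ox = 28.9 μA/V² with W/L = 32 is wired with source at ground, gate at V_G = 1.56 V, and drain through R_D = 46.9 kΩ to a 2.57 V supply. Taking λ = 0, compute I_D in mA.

V_GS = V_G = 1.56 V, so V_ov = 1.56 − 0.971 = 0.589 V.
k_n = μ_nC_ox · (W/L) = 0.9248 mA/V².
Assume saturation: I_D = ½ k_n V_ov² = 0.5 × 0.9248 × 0.589² = 0.16 mA, giving V_DS = V_DD − I_D R_D = 2.57 − 0.16 × 46.9 = -4.95 V.
But -4.95 V < V_ov = 0.589 V, so the device is actually in triode.
In triode I_D = k_n[V_ov V_DS − ½ V_DS²] and I_D = (V_DD − V_DS)/R_D. Equating: 21.7 V_DS² − 26.55 V_DS + 2.57 = 0, giving V_DS = 0.106 V (the root below V_ov).
I_D = (2.57 − 0.106) / 46.9 = 0.0525 mA.

I_D = 0.0525 mA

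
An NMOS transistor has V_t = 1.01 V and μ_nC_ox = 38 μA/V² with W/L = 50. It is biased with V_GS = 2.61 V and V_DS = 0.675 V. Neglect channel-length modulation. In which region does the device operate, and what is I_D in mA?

k_n = μ_nC_ox · (W/L) = 1.9 mA/V².
V_ov = V_GS − V_t = 2.61 − 1.01 = 1.6 V.
Since V_DS = 0.675 V < V_ov = 1.6 V, the device is in the triode region.
I_D = k_n [V_ov · V_DS − ½ V_DS²] = 1.9 × [1.6 × 0.675 − 0.5 × 0.675²] = 1.62 mA.

Triode; I_D = 1.62 mA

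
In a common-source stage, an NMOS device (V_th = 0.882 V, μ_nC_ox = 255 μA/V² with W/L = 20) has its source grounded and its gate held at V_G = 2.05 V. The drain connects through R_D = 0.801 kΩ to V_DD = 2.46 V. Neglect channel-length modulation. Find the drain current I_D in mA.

V_GS = V_G = 2.05 V, so V_ov = 2.05 − 0.882 = 1.17 V.
k_n = μ_nC_ox · (W/L) = 5.1 mA/V².
Assume saturation: I_D = ½ k_n V_ov² = 0.5 × 5.1 × 1.17² = 3.48 mA, giving V_DS = V_DD − I_D R_D = 2.46 − 3.48 × 0.801 = -0.326 V.
But -0.326 V < V_ov = 1.17 V, so the device is actually in triode.
In triode I_D = k_n[V_ov V_DS − ½ V_DS²] and I_D = (V_DD − V_DS)/R_D. Equating: 2.04 V_DS² − 5.771 V_DS + 2.46 = 0, giving V_DS = 0.523 V (the root below V_ov).
I_D = (2.46 − 0.523) / 0.801 = 2.42 mA.

I_D = 2.42 mA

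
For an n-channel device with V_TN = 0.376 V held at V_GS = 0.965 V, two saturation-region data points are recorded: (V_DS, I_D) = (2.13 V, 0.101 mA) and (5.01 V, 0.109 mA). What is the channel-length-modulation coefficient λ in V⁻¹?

With V_GS fixed, I_D ∝ (1 + λ V_DS) in saturation, so I_D2/I_D1 = (1 + λ V_DS2)/(1 + λ V_DS1).
0.109/0.101 = 1.079 = (1 + 5.01 λ)/(1 + 2.13 λ).
Solving: λ (I_D1 V_DS2 − I_D2 V_DS1) = I_D2 − I_D1, so λ = (0.109 − 0.101) / (0.101 × 5.01 − 0.109 × 2.13) = 0.008 / 0.274 = 0.0292 V⁻¹.

λ = 0.0292 V⁻¹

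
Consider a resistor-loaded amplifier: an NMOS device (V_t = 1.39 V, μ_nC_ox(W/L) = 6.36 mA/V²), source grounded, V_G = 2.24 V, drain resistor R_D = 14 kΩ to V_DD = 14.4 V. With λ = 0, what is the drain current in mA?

V_GS = V_G = 2.24 V, so V_ov = 2.24 − 1.39 = 0.85 V.
Assume saturation: I_D = ½ k_n V_ov² = 0.5 × 6.36 × 0.85² = 2.3 mA, giving V_DS = V_DD − I_D R_D = 14.4 − 2.3 × 14 = -17.8 V.
But -17.8 V < V_ov = 0.85 V, so the device is actually in triode.
In triode I_D = k_n[V_ov V_DS − ½ V_DS²] and I_D = (V_DD − V_DS)/R_D. Equating: 44.5 V_DS² − 76.68 V_DS + 14.4 = 0, giving V_DS = 0.214 V (the root below V_ov).
I_D = (14.4 − 0.214) / 14 = 1.01 mA.

I_D = 1.01 mA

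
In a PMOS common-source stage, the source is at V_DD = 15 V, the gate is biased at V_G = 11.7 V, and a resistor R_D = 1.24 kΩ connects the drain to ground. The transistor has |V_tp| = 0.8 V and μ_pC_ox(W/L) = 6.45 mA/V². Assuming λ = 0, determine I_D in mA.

I_D = 11.4 mA

V_SG = V_DD − V_G = 15 − 11.7 = 3.3 V, so V_ov = 3.3 − 0.8 = 2.5 V.
Assume saturation: I_D = ½ k_p V_ov² = 0.5 × 6.45 × 2.5² = 20.2 mA, giving V_SD = V_DD − I_D R_D = 15 − 20.2 × 1.24 = -9.99 V.
But -9.99 V < V_ov = 2.5 V, so the device is actually in triode.
In triode I_D = k_p[V_ov V_SD − ½ V_SD²] and I_D = (V_DD − V_SD)/R_D. Equating: 4 V_SD² − 21 V_SD + 15 = 0, giving V_SD = 0.853 V (the root below V_ov).
I_D = (15 − 0.853) / 1.24 = 11.4 mA.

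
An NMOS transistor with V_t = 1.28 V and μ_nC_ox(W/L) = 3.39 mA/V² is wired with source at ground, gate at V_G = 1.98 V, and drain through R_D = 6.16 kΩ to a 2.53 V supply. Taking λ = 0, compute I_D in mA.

I_D = 0.381 mA

V_GS = V_G = 1.98 V, so V_ov = 1.98 − 1.28 = 0.7 V.
Assume saturation: I_D = ½ k_n V_ov² = 0.5 × 3.39 × 0.7² = 0.831 mA, giving V_DS = V_DD − I_D R_D = 2.53 − 0.831 × 6.16 = -2.59 V.
But -2.59 V < V_ov = 0.7 V, so the device is actually in triode.
In triode I_D = k_n[V_ov V_DS − ½ V_DS²] and I_D = (V_DD − V_DS)/R_D. Equating: 10.4 V_DS² − 15.62 V_DS + 2.53 = 0, giving V_DS = 0.185 V (the root below V_ov).
I_D = (2.53 − 0.185) / 6.16 = 0.381 mA.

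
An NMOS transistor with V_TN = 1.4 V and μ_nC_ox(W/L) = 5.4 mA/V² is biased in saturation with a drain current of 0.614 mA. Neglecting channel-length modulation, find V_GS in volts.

V_GS = 1.88 V

In saturation I_D = ½ k_n (V_GS − V_TN)², so V_GS − V_TN = √(2 I_D / k_n) = √(2 × 0.614 / 5.4) = 0.477 V.
V_GS = 1.4 + 0.477 = 1.88 V.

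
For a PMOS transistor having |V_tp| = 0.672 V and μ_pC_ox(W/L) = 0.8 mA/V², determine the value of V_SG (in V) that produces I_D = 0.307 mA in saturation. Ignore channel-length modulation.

V_SG = 1.55 V

In saturation I_D = ½ k_p (V_SG − |V_tp|)², so V_SG − |V_tp| = √(2 I_D / k_p) = √(2 × 0.307 / 0.8) = 0.876 V.
V_SG = 0.672 + 0.876 = 1.55 V.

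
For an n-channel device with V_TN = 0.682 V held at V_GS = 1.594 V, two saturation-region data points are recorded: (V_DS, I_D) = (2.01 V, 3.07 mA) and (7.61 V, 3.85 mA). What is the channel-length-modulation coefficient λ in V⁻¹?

λ = 0.0499 V⁻¹

With V_GS fixed, I_D ∝ (1 + λ V_DS) in saturation, so I_D2/I_D1 = (1 + λ V_DS2)/(1 + λ V_DS1).
3.85/3.07 = 1.254 = (1 + 7.61 λ)/(1 + 2.01 λ).
Solving: λ (I_D1 V_DS2 − I_D2 V_DS1) = I_D2 − I_D1, so λ = (3.85 − 3.07) / (3.07 × 7.61 − 3.85 × 2.01) = 0.78 / 15.6 = 0.0499 V⁻¹.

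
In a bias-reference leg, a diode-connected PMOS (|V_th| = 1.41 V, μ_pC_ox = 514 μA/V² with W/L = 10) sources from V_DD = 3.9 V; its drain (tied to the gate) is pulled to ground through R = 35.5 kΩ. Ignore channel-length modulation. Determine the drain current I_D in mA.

I_D = 0.0656 mA

With gate tied to drain, V_SG = V_SD ≥ V_SG − |V_th|, so the device is in saturation.
k_p = μ_pC_ox · (W/L) = 5.14 mA/V².
KCL at the drain: ½ k_p (V_SG − |V_th|)² = (V_DD − V_SG)/R.
Let x = V_SG − 1.41. Then 91.2 x² + x − 2.49 = 0, giving x = 0.16 V (positive root), so V_SG = 1.57 V.
I_D = (V_DD − V_SG)/R = (3.9 − 1.57) / 35.5 = 0.0656 mA.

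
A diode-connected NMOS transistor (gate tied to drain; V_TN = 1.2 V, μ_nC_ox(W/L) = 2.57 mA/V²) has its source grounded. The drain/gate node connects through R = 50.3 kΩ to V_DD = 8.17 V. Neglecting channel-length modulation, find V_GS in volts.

V_GS = 1.52 V

With gate tied to drain, V_GS = V_DS ≥ V_GS − V_TN, so the device is in saturation.
KCL at the drain: ½ k_n (V_GS − V_TN)² = (V_DD − V_GS)/R.
Let x = V_GS − 1.2. Then 64.6 x² + x − 6.97 = 0, giving x = 0.321 V (positive root), so V_GS = 1.52 V.
I_D = (V_DD − V_GS)/R = (8.17 − 1.52) / 50.3 = 0.132 mA.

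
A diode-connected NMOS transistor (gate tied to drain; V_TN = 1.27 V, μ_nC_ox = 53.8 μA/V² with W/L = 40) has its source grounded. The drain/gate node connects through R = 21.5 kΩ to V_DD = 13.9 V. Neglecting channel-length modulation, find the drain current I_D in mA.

With gate tied to drain, V_GS = V_DS ≥ V_GS − V_TN, so the device is in saturation.
k_n = μ_nC_ox · (W/L) = 2.152 mA/V².
KCL at the drain: ½ k_n (V_GS − V_TN)² = (V_DD − V_GS)/R.
Let x = V_GS − 1.27. Then 23.1 x² + x − 12.63 = 0, giving x = 0.718 V (positive root), so V_GS = 1.99 V.
I_D = (V_DD − V_GS)/R = (13.9 − 1.99) / 21.5 = 0.554 mA.

I_D = 0.554 mA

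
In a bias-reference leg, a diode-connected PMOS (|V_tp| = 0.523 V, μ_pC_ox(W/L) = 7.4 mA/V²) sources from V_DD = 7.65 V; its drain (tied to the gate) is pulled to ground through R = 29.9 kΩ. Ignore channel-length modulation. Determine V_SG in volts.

V_SG = 0.772 V

With gate tied to drain, V_SG = V_SD ≥ V_SG − |V_tp|, so the device is in saturation.
KCL at the drain: ½ k_p (V_SG − |V_tp|)² = (V_DD − V_SG)/R.
Let x = V_SG − 0.523. Then 111 x² + x − 7.127 = 0, giving x = 0.249 V (positive root), so V_SG = 0.772 V.
I_D = (V_DD − V_SG)/R = (7.65 − 0.772) / 29.9 = 0.23 mA.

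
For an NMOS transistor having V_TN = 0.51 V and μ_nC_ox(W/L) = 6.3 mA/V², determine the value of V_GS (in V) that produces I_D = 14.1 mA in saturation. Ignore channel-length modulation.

V_GS = 2.63 V

In saturation I_D = ½ k_n (V_GS − V_TN)², so V_GS − V_TN = √(2 I_D / k_n) = √(2 × 14.1 / 6.3) = 2.12 V.
V_GS = 0.51 + 2.12 = 2.63 V.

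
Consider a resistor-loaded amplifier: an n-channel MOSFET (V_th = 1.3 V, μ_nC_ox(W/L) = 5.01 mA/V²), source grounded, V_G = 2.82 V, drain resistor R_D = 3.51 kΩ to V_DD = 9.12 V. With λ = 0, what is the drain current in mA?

V_GS = V_G = 2.82 V, so V_ov = 2.82 − 1.3 = 1.52 V.
Assume saturation: I_D = ½ k_n V_ov² = 0.5 × 5.01 × 1.52² = 5.79 mA, giving V_DS = V_DD − I_D R_D = 9.12 − 5.79 × 3.51 = -11.2 V.
But -11.2 V < V_ov = 1.52 V, so the device is actually in triode.
In triode I_D = k_n[V_ov V_DS − ½ V_DS²] and I_D = (V_DD − V_DS)/R_D. Equating: 8.79 V_DS² − 27.73 V_DS + 9.12 = 0, giving V_DS = 0.373 V (the root below V_ov).
I_D = (9.12 − 0.373) / 3.51 = 2.49 mA.

I_D = 2.49 mA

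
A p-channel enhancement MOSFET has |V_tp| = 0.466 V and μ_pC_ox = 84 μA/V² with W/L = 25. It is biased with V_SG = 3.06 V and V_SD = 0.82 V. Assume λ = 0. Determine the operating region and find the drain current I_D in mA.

k_p = μ_pC_ox · (W/L) = 2.1 mA/V².
V_ov = V_SG − |V_tp| = 3.06 − 0.466 = 2.59 V.
Since V_SD = 0.82 V < V_ov = 2.59 V, the device is in the triode region.
I_D = k_p [V_ov · V_SD − ½ V_SD²] = 2.1 × [2.59 × 0.82 − 0.5 × 0.82²] = 3.76 mA.

Triode; I_D = 3.76 mA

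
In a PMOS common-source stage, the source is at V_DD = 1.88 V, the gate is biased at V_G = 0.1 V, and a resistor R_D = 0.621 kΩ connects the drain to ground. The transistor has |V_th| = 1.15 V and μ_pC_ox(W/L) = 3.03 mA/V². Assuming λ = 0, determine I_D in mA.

I_D = 0.601 mA

V_SG = V_DD − V_G = 1.88 − 0.1 = 1.78 V, so V_ov = 1.78 − 1.15 = 0.63 V.
Assume saturation: I_D = ½ k_p V_ov² = 0.5 × 3.03 × 0.63² = 0.601 mA, giving V_SD = V_DD − I_D R_D = 1.88 − 0.601 × 0.621 = 1.51 V.
V_SD = 1.51 V ≥ V_ov = 0.63 V, confirming saturation.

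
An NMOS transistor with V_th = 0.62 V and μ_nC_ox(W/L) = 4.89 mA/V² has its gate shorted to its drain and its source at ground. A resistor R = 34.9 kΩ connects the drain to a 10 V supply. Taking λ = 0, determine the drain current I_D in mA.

I_D = 0.259 mA

With gate tied to drain, V_GS = V_DS ≥ V_GS − V_th, so the device is in saturation.
KCL at the drain: ½ k_n (V_GS − V_th)² = (V_DD − V_GS)/R.
Let x = V_GS − 0.62. Then 85.3 x² + x − 9.38 = 0, giving x = 0.326 V (positive root), so V_GS = 0.946 V.
I_D = (V_DD − V_GS)/R = (10 − 0.946) / 34.9 = 0.259 mA.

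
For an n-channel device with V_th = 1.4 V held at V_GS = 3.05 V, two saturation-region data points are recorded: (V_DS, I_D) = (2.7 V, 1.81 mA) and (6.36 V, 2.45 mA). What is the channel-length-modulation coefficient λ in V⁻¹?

With V_GS fixed, I_D ∝ (1 + λ V_DS) in saturation, so I_D2/I_D1 = (1 + λ V_DS2)/(1 + λ V_DS1).
2.45/1.81 = 1.354 = (1 + 6.36 λ)/(1 + 2.7 λ).
Solving: λ (I_D1 V_DS2 − I_D2 V_DS1) = I_D2 − I_D1, so λ = (2.45 − 1.81) / (1.81 × 6.36 − 2.45 × 2.7) = 0.64 / 4.9 = 0.131 V⁻¹.

λ = 0.131 V⁻¹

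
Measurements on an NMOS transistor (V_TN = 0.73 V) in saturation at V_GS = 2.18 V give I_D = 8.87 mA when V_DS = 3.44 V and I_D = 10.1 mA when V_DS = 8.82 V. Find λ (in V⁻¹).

With V_GS fixed, I_D ∝ (1 + λ V_DS) in saturation, so I_D2/I_D1 = (1 + λ V_DS2)/(1 + λ V_DS1).
10.1/8.87 = 1.139 = (1 + 8.82 λ)/(1 + 3.44 λ).
Solving: λ (I_D1 V_DS2 − I_D2 V_DS1) = I_D2 − I_D1, so λ = (10.1 − 8.87) / (8.87 × 8.82 − 10.1 × 3.44) = 1.23 / 43.5 = 0.0283 V⁻¹.

λ = 0.0283 V⁻¹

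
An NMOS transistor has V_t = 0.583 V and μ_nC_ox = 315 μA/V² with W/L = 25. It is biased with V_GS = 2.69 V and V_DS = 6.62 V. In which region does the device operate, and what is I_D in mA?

k_n = μ_nC_ox · (W/L) = 7.875 mA/V².
V_ov = V_GS − V_t = 2.69 − 0.583 = 2.11 V.
Since V_DS = 6.62 V ≥ V_ov = 2.11 V, the device is in saturation.
I_D = ½ k_n V_ov² = 0.5 × 7.875 × 2.11² = 17.5 mA.

Saturation; I_D = 17.5 mA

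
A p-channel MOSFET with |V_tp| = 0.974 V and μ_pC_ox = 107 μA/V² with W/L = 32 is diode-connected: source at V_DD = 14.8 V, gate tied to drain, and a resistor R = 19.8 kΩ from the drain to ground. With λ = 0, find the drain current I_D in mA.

I_D = 0.667 mA

With gate tied to drain, V_SG = V_SD ≥ V_SG − |V_tp|, so the device is in saturation.
k_p = μ_pC_ox · (W/L) = 3.424 mA/V².
KCL at the drain: ½ k_p (V_SG − |V_tp|)² = (V_DD − V_SG)/R.
Let x = V_SG − 0.974. Then 33.9 x² + x − 13.83 = 0, giving x = 0.624 V (positive root), so V_SG = 1.6 V.
I_D = (V_DD − V_SG)/R = (14.8 − 1.6) / 19.8 = 0.667 mA.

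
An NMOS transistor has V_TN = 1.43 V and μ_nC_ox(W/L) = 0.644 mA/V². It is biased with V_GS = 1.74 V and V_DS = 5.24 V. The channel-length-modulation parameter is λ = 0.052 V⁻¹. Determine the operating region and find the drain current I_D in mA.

Saturation; I_D = 0.0394 mA

V_ov = V_GS − V_TN = 1.74 − 1.43 = 0.31 V.
Since V_DS = 5.24 V ≥ V_ov = 0.31 V, the device is in saturation.
I_D = ½ k_n V_ov² (1 + λ V_DS) = 0.5 × 0.644 × 0.31² × (1 + 0.052 × 5.24) = 0.0394 mA.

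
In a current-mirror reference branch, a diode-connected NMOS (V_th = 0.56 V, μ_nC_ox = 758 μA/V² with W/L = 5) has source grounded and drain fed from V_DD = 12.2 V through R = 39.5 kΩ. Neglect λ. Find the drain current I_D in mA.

With gate tied to drain, V_GS = V_DS ≥ V_GS − V_th, so the device is in saturation.
k_n = μ_nC_ox · (W/L) = 3.79 mA/V².
KCL at the drain: ½ k_n (V_GS − V_th)² = (V_DD − V_GS)/R.
Let x = V_GS − 0.56. Then 74.9 x² + x − 11.64 = 0, giving x = 0.388 V (positive root), so V_GS = 0.948 V.
I_D = (V_DD − V_GS)/R = (12.2 − 0.948) / 39.5 = 0.285 mA.

I_D = 0.285 mA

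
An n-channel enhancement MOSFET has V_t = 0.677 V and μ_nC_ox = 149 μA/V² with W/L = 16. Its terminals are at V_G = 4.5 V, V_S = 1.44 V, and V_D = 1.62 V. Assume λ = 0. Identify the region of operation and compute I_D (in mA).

V_GS = V_G − V_S = 4.5 − 1.44 = 3.06 V; V_DS = V_D − V_S = 1.62 − 1.44 = 0.18 V.
k_n = μ_nC_ox · (W/L) = 2.384 mA/V².
V_ov = V_GS − V_t = 3.06 − 0.677 = 2.38 V.
Since V_DS = 0.18 V < V_ov = 2.38 V, the device is in the triode region.
I_D = k_n [V_ov · V_DS − ½ V_DS²] = 2.384 × [2.38 × 0.18 − 0.5 × 0.18²] = 0.984 mA.

Triode; I_D = 0.984 mA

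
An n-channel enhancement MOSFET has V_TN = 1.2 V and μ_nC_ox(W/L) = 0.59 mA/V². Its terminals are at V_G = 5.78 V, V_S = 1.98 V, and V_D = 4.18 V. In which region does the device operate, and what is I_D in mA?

V_GS = V_G − V_S = 5.78 − 1.98 = 3.8 V; V_DS = V_D − V_S = 4.18 − 1.98 = 2.2 V.
V_ov = V_GS − V_TN = 3.8 − 1.2 = 2.6 V.
Since V_DS = 2.2 V < V_ov = 2.6 V, the device is in the triode region.
I_D = k_n [V_ov · V_DS − ½ V_DS²] = 0.59 × [2.6 × 2.2 − 0.5 × 2.2²] = 1.95 mA.

Triode; I_D = 1.95 mA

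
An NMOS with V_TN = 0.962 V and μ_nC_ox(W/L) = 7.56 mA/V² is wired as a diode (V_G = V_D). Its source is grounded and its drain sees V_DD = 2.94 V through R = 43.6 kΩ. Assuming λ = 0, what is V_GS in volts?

V_GS = 1.07 V

With gate tied to drain, V_GS = V_DS ≥ V_GS − V_TN, so the device is in saturation.
KCL at the drain: ½ k_n (V_GS − V_TN)² = (V_DD − V_GS)/R.
Let x = V_GS − 0.962. Then 165 x² + x − 1.978 = 0, giving x = 0.107 V (positive root), so V_GS = 1.07 V.
I_D = (V_DD − V_GS)/R = (2.94 − 1.07) / 43.6 = 0.0429 mA.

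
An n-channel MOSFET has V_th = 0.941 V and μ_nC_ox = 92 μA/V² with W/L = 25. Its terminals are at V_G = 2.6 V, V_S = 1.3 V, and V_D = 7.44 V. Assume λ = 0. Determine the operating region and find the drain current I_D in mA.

V_GS = V_G − V_S = 2.6 − 1.3 = 1.3 V; V_DS = V_D − V_S = 7.44 − 1.3 = 6.14 V.
k_n = μ_nC_ox · (W/L) = 2.3 mA/V².
V_ov = V_GS − V_th = 1.3 − 0.941 = 0.359 V.
Since V_DS = 6.14 V ≥ V_ov = 0.359 V, the device is in saturation.
I_D = ½ k_n V_ov² = 0.5 × 2.3 × 0.359² = 0.148 mA.

Saturation; I_D = 0.148 mA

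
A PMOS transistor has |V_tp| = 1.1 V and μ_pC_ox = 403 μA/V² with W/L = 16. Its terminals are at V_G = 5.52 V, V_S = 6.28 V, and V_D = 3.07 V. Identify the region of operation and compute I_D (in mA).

Cutoff; I_D = 0 mA

V_SG = V_S − V_G = 6.28 − 5.52 = 0.76 V; V_SD = V_S − V_D = 6.28 − 3.07 = 3.21 V.
V_SG = 0.76 V < |V_tp| = 1.1 V, so the transistor is in cutoff.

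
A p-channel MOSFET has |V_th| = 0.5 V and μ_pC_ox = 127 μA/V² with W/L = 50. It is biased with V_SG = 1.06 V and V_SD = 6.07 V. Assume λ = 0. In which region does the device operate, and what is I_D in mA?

Saturation; I_D = 0.996 mA

k_p = μ_pC_ox · (W/L) = 6.35 mA/V².
V_ov = V_SG − |V_th| = 1.06 − 0.5 = 0.56 V.
Since V_SD = 6.07 V ≥ V_ov = 0.56 V, the device is in saturation.
I_D = ½ k_p V_ov² = 0.5 × 6.35 × 0.56² = 0.996 mA.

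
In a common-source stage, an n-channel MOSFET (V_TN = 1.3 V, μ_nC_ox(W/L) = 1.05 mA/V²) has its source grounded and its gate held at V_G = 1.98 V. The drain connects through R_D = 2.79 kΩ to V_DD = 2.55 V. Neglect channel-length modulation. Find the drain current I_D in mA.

V_GS = V_G = 1.98 V, so V_ov = 1.98 − 1.3 = 0.68 V.
Assume saturation: I_D = ½ k_n V_ov² = 0.5 × 1.05 × 0.68² = 0.243 mA, giving V_DS = V_DD − I_D R_D = 2.55 − 0.243 × 2.79 = 1.87 V.
V_DS = 1.87 V ≥ V_ov = 0.68 V, confirming saturation.

I_D = 0.243 mA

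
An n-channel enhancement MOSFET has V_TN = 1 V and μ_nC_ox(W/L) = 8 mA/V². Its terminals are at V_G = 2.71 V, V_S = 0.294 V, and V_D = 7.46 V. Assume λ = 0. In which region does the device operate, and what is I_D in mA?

Saturation; I_D = 8.02 mA

V_GS = V_G − V_S = 2.71 − 0.294 = 2.42 V; V_DS = V_D − V_S = 7.46 − 0.294 = 7.17 V.
V_ov = V_GS − V_TN = 2.42 − 1 = 1.42 V.
Since V_DS = 7.17 V ≥ V_ov = 1.42 V, the device is in saturation.
I_D = ½ k_n V_ov² = 0.5 × 8 × 1.42² = 8.02 mA.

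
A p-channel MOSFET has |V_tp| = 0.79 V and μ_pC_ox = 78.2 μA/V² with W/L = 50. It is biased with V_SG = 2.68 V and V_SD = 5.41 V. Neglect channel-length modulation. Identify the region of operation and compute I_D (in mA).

Saturation; I_D = 6.98 mA

k_p = μ_pC_ox · (W/L) = 3.91 mA/V².
V_ov = V_SG − |V_tp| = 2.68 − 0.79 = 1.89 V.
Since V_SD = 5.41 V ≥ V_ov = 1.89 V, the device is in saturation.
I_D = ½ k_p V_ov² = 0.5 × 3.91 × 1.89² = 6.98 mA.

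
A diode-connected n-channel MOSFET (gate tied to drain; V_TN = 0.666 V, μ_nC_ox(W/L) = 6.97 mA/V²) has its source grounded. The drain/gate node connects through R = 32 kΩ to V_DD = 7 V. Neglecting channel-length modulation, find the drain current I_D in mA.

With gate tied to drain, V_GS = V_DS ≥ V_GS − V_TN, so the device is in saturation.
KCL at the drain: ½ k_n (V_GS − V_TN)² = (V_DD − V_GS)/R.
Let x = V_GS − 0.666. Then 112 x² + x − 6.334 = 0, giving x = 0.234 V (positive root), so V_GS = 0.9 V.
I_D = (V_DD − V_GS)/R = (7 − 0.9) / 32 = 0.191 mA.

I_D = 0.191 mA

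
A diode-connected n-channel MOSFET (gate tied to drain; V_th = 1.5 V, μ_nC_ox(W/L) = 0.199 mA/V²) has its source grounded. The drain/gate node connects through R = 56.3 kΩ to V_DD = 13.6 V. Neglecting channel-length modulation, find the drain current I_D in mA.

I_D = 0.190 mA

With gate tied to drain, V_GS = V_DS ≥ V_GS − V_th, so the device is in saturation.
KCL at the drain: ½ k_n (V_GS − V_th)² = (V_DD − V_GS)/R.
Let x = V_GS − 1.5. Then 5.6 x² + x − 12.1 = 0, giving x = 1.38 V (positive root), so V_GS = 2.88 V.
I_D = (V_DD − V_GS)/R = (13.6 − 2.88) / 56.3 = 0.19 mA.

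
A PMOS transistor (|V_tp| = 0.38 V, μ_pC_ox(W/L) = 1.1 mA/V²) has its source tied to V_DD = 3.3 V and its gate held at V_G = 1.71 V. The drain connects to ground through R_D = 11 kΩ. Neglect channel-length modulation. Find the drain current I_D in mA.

V_SG = V_DD − V_G = 3.3 − 1.71 = 1.59 V, so V_ov = 1.59 − 0.38 = 1.21 V.
Assume saturation: I_D = ½ k_p V_ov² = 0.5 × 1.1 × 1.21² = 0.805 mA, giving V_SD = V_DD − I_D R_D = 3.3 − 0.805 × 11 = -5.56 V.
But -5.56 V < V_ov = 1.21 V, so the device is actually in triode.
In triode I_D = k_p[V_ov V_SD − ½ V_SD²] and I_D = (V_DD − V_SD)/R_D. Equating: 6.05 V_SD² − 15.64 V_SD + 3.3 = 0, giving V_SD = 0.232 V (the root below V_ov).
I_D = (3.3 − 0.232) / 11 = 0.279 mA.

I_D = 0.279 mA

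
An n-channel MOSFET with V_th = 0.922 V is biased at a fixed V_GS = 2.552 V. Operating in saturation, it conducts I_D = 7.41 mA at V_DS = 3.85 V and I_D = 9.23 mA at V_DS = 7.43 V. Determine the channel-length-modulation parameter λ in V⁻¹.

λ = 0.0932 V⁻¹

With V_GS fixed, I_D ∝ (1 + λ V_DS) in saturation, so I_D2/I_D1 = (1 + λ V_DS2)/(1 + λ V_DS1).
9.23/7.41 = 1.246 = (1 + 7.43 λ)/(1 + 3.85 λ).
Solving: λ (I_D1 V_DS2 − I_D2 V_DS1) = I_D2 − I_D1, so λ = (9.23 − 7.41) / (7.41 × 7.43 − 9.23 × 3.85) = 1.82 / 19.5 = 0.0932 V⁻¹.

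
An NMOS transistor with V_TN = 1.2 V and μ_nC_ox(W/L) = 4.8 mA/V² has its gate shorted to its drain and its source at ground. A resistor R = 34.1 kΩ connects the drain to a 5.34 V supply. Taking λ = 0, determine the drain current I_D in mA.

With gate tied to drain, V_GS = V_DS ≥ V_GS − V_TN, so the device is in saturation.
KCL at the drain: ½ k_n (V_GS − V_TN)² = (V_DD − V_GS)/R.
Let x = V_GS − 1.2. Then 81.8 x² + x − 4.14 = 0, giving x = 0.219 V (positive root), so V_GS = 1.42 V.
I_D = (V_DD − V_GS)/R = (5.34 − 1.42) / 34.1 = 0.115 mA.

I_D = 0.115 mA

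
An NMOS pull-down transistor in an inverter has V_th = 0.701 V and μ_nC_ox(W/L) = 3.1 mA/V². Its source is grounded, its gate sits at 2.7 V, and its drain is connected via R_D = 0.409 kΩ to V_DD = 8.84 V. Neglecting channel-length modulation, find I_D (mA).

V_GS = V_G = 2.7 V, so V_ov = 2.7 − 0.701 = 2 V.
Assume saturation: I_D = ½ k_n V_ov² = 0.5 × 3.1 × 2² = 6.19 mA, giving V_DS = V_DD − I_D R_D = 8.84 − 6.19 × 0.409 = 6.31 V.
V_DS = 6.31 V ≥ V_ov = 2 V, confirming saturation.

I_D = 6.19 mA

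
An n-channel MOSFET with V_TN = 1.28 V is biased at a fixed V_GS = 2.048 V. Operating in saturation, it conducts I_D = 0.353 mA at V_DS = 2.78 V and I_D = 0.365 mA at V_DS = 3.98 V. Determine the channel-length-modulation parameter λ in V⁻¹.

λ = 0.0308 V⁻¹

With V_GS fixed, I_D ∝ (1 + λ V_DS) in saturation, so I_D2/I_D1 = (1 + λ V_DS2)/(1 + λ V_DS1).
0.365/0.353 = 1.034 = (1 + 3.98 λ)/(1 + 2.78 λ).
Solving: λ (I_D1 V_DS2 − I_D2 V_DS1) = I_D2 − I_D1, so λ = (0.365 − 0.353) / (0.353 × 3.98 − 0.365 × 2.78) = 0.012 / 0.39 = 0.0308 V⁻¹.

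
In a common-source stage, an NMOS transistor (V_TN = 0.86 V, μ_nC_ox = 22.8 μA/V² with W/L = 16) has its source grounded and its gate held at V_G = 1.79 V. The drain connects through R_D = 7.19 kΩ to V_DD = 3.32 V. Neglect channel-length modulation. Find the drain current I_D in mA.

I_D = 0.158 mA

V_GS = V_G = 1.79 V, so V_ov = 1.79 − 0.86 = 0.93 V.
k_n = μ_nC_ox · (W/L) = 0.3648 mA/V².
Assume saturation: I_D = ½ k_n V_ov² = 0.5 × 0.3648 × 0.93² = 0.158 mA, giving V_DS = V_DD − I_D R_D = 3.32 − 0.158 × 7.19 = 2.19 V.
V_DS = 2.19 V ≥ V_ov = 0.93 V, confirming saturation.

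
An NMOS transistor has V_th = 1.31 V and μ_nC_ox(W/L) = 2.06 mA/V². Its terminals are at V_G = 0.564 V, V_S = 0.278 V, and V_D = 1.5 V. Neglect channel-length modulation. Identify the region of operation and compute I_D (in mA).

Cutoff; I_D = 0 mA

V_GS = V_G − V_S = 0.564 − 0.278 = 0.286 V; V_DS = V_D − V_S = 1.5 − 0.278 = 1.22 V.
V_GS = 0.286 V < V_th = 1.31 V, so the transistor is in cutoff.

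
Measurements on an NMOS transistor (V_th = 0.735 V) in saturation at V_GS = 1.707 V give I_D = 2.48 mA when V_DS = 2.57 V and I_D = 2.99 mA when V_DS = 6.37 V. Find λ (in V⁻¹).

With V_GS fixed, I_D ∝ (1 + λ V_DS) in saturation, so I_D2/I_D1 = (1 + λ V_DS2)/(1 + λ V_DS1).
2.99/2.48 = 1.206 = (1 + 6.37 λ)/(1 + 2.57 λ).
Solving: λ (I_D1 V_DS2 − I_D2 V_DS1) = I_D2 − I_D1, so λ = (2.99 − 2.48) / (2.48 × 6.37 − 2.99 × 2.57) = 0.51 / 8.11 = 0.0629 V⁻¹.

λ = 0.0629 V⁻¹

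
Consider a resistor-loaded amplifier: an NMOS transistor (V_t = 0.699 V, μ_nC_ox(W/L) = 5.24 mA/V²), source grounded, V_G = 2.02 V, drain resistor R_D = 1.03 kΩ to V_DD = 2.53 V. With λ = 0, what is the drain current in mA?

I_D = 2.11 mA

V_GS = V_G = 2.02 V, so V_ov = 2.02 − 0.699 = 1.32 V.
Assume saturation: I_D = ½ k_n V_ov² = 0.5 × 5.24 × 1.32² = 4.57 mA, giving V_DS = V_DD − I_D R_D = 2.53 − 4.57 × 1.03 = -2.18 V.
But -2.18 V < V_ov = 1.32 V, so the device is actually in triode.
In triode I_D = k_n[V_ov V_DS − ½ V_DS²] and I_D = (V_DD − V_DS)/R_D. Equating: 2.7 V_DS² − 8.13 V_DS + 2.53 = 0, giving V_DS = 0.352 V (the root below V_ov).
I_D = (2.53 − 0.352) / 1.03 = 2.11 mA.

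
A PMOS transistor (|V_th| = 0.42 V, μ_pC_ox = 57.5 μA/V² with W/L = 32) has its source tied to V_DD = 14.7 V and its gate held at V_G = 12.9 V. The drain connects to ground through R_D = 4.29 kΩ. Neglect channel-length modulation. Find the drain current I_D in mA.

V_SG = V_DD − V_G = 14.7 − 12.9 = 1.8 V, so V_ov = 1.8 − 0.42 = 1.38 V.
k_p = μ_pC_ox · (W/L) = 1.84 mA/V².
Assume saturation: I_D = ½ k_p V_ov² = 0.5 × 1.84 × 1.38² = 1.75 mA, giving V_SD = V_DD − I_D R_D = 14.7 − 1.75 × 4.29 = 7.18 V.
V_SD = 7.18 V ≥ V_ov = 1.38 V, confirming saturation.

I_D = 1.75 mA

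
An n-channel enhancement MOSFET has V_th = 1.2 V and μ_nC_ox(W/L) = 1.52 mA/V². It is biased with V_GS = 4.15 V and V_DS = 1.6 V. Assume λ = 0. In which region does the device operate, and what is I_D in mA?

V_ov = V_GS − V_th = 4.15 − 1.2 = 2.95 V.
Since V_DS = 1.6 V < V_ov = 2.95 V, the device is in the triode region.
I_D = k_n [V_ov · V_DS − ½ V_DS²] = 1.52 × [2.95 × 1.6 − 0.5 × 1.6²] = 5.23 mA.

Triode; I_D = 5.23 mA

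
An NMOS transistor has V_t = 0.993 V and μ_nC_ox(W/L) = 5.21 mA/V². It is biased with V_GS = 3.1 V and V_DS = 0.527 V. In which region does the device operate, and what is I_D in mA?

V_ov = V_GS − V_t = 3.1 − 0.993 = 2.11 V.
Since V_DS = 0.527 V < V_ov = 2.11 V, the device is in the triode region.
I_D = k_n [V_ov · V_DS − ½ V_DS²] = 5.21 × [2.11 × 0.527 − 0.5 × 0.527²] = 5.06 mA.

Triode; I_D = 5.06 mA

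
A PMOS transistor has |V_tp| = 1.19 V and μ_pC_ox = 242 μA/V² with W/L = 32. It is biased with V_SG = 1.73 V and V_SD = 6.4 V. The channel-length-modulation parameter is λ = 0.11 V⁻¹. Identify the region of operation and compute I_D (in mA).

Saturation; I_D = 1.92 mA

k_p = μ_pC_ox · (W/L) = 7.744 mA/V².
V_ov = V_SG − |V_tp| = 1.73 − 1.19 = 0.54 V.
Since V_SD = 6.4 V ≥ V_ov = 0.54 V, the device is in saturation.
I_D = ½ k_p V_ov² (1 + λ V_SD) = 0.5 × 7.744 × 0.54² × (1 + 0.11 × 6.4) = 1.92 mA.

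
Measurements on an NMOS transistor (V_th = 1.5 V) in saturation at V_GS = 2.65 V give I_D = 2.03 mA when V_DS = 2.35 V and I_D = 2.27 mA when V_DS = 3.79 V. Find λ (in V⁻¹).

With V_GS fixed, I_D ∝ (1 + λ V_DS) in saturation, so I_D2/I_D1 = (1 + λ V_DS2)/(1 + λ V_DS1).
2.27/2.03 = 1.118 = (1 + 3.79 λ)/(1 + 2.35 λ).
Solving: λ (I_D1 V_DS2 − I_D2 V_DS1) = I_D2 − I_D1, so λ = (2.27 − 2.03) / (2.03 × 3.79 − 2.27 × 2.35) = 0.24 / 2.36 = 0.102 V⁻¹.

λ = 0.102 V⁻¹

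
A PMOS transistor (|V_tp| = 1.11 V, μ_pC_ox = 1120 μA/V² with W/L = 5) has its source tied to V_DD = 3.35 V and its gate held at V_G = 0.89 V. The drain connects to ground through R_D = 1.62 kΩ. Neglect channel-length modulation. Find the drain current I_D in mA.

V_SG = V_DD − V_G = 3.35 − 0.89 = 2.46 V, so V_ov = 2.46 − 1.11 = 1.35 V.
k_p = μ_pC_ox · (W/L) = 5.6 mA/V².
Assume saturation: I_D = ½ k_p V_ov² = 0.5 × 5.6 × 1.35² = 5.1 mA, giving V_SD = V_DD − I_D R_D = 3.35 − 5.1 × 1.62 = -4.92 V.
But -4.92 V < V_ov = 1.35 V, so the device is actually in triode.
In triode I_D = k_p[V_ov V_SD − ½ V_SD²] and I_D = (V_DD − V_SD)/R_D. Equating: 4.54 V_SD² − 13.25 V_SD + 3.35 = 0, giving V_SD = 0.28 V (the root below V_ov).
I_D = (3.35 − 0.28) / 1.62 = 1.9 mA.

I_D = 1.90 mA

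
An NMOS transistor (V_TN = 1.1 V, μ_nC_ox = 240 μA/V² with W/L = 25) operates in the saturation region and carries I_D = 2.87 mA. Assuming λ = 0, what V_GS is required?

k_n = μ_nC_ox · (W/L) = 6 mA/V².
In saturation I_D = ½ k_n (V_GS − V_TN)², so V_GS − V_TN = √(2 I_D / k_n) = √(2 × 2.87 / 6) = 0.978 V.
V_GS = 1.1 + 0.978 = 2.08 V.

V_GS = 2.08 V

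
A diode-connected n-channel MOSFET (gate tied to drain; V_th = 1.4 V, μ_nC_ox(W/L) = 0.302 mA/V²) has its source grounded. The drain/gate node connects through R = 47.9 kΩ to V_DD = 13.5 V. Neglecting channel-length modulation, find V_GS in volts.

With gate tied to drain, V_GS = V_DS ≥ V_GS − V_th, so the device is in saturation.
KCL at the drain: ½ k_n (V_GS − V_th)² = (V_DD − V_GS)/R.
Let x = V_GS − 1.4. Then 7.23 x² + x − 12.1 = 0, giving x = 1.23 V (positive root), so V_GS = 2.63 V.
I_D = (V_DD − V_GS)/R = (13.5 − 2.63) / 47.9 = 0.227 mA.

V_GS = 2.63 V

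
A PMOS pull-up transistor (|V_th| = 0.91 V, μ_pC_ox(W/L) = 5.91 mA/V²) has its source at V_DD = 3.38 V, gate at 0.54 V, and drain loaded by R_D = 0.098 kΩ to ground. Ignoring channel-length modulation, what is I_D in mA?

V_SG = V_DD − V_G = 3.38 − 0.54 = 2.84 V, so V_ov = 2.84 − 0.91 = 1.93 V.
Assume saturation: I_D = ½ k_p V_ov² = 0.5 × 5.91 × 1.93² = 11 mA, giving V_SD = V_DD − I_D R_D = 3.38 − 11 × 0.098 = 2.3 V.
V_SD = 2.3 V ≥ V_ov = 1.93 V, confirming saturation.

I_D = 11.0 mA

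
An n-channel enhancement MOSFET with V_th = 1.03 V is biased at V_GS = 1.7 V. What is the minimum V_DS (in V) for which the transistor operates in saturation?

The boundary between triode and saturation is V_DS = V_GS − V_th = V_ov.
V_ov = 1.7 − 1.03 = 0.67 V.

V_DS,sat = 0.670 V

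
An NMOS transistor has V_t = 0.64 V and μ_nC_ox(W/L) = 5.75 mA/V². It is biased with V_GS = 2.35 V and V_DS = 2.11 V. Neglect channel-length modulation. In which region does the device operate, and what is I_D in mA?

V_ov = V_GS − V_t = 2.35 − 0.64 = 1.71 V.
Since V_DS = 2.11 V ≥ V_ov = 1.71 V, the device is in saturation.
I_D = ½ k_n V_ov² = 0.5 × 5.75 × 1.71² = 8.41 mA.

Saturation; I_D = 8.41 mA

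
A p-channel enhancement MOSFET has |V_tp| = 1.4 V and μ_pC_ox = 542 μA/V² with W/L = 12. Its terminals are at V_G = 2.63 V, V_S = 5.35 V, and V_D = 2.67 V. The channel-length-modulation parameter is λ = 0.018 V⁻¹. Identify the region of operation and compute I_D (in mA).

V_SG = V_S − V_G = 5.35 − 2.63 = 2.72 V; V_SD = V_S − V_D = 5.35 − 2.67 = 2.68 V.
k_p = μ_pC_ox · (W/L) = 6.504 mA/V².
V_ov = V_SG − |V_tp| = 2.72 − 1.4 = 1.32 V.
Since V_SD = 2.68 V ≥ V_ov = 1.32 V, the device is in saturation.
I_D = ½ k_p V_ov² (1 + λ V_SD) = 0.5 × 6.504 × 1.32² × (1 + 0.018 × 2.68) = 5.94 mA.

Saturation; I_D = 5.94 mA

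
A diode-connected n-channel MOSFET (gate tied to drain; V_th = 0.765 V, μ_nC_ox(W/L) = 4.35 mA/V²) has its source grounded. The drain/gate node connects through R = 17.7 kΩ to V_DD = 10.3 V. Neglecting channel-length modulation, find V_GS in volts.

With gate tied to drain, V_GS = V_DS ≥ V_GS − V_th, so the device is in saturation.
KCL at the drain: ½ k_n (V_GS − V_th)² = (V_DD − V_GS)/R.
Let x = V_GS − 0.765. Then 38.5 x² + x − 9.535 = 0, giving x = 0.485 V (positive root), so V_GS = 1.25 V.
I_D = (V_DD − V_GS)/R = (10.3 − 1.25) / 17.7 = 0.511 mA.

V_GS = 1.25 V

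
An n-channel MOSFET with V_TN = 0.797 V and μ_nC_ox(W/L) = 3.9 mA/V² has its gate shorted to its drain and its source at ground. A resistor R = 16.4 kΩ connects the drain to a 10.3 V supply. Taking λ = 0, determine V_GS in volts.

With gate tied to drain, V_GS = V_DS ≥ V_GS − V_TN, so the device is in saturation.
KCL at the drain: ½ k_n (V_GS − V_TN)² = (V_DD − V_GS)/R.
Let x = V_GS − 0.797. Then 32 x² + x − 9.503 = 0, giving x = 0.53 V (positive root), so V_GS = 1.33 V.
I_D = (V_DD − V_GS)/R = (10.3 − 1.33) / 16.4 = 0.547 mA.

V_GS = 1.33 V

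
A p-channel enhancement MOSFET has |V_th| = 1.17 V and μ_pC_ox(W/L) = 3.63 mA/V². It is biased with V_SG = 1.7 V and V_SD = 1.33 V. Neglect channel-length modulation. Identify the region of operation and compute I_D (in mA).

V_ov = V_SG − |V_th| = 1.7 − 1.17 = 0.53 V.
Since V_SD = 1.33 V ≥ V_ov = 0.53 V, the device is in saturation.
I_D = ½ k_p V_ov² = 0.5 × 3.63 × 0.53² = 0.51 mA.

Saturation; I_D = 0.510 mA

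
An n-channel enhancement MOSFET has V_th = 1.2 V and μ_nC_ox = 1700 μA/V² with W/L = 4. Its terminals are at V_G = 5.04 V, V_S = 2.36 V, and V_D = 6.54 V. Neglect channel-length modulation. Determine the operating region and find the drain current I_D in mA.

Saturation; I_D = 7.45 mA

V_GS = V_G − V_S = 5.04 − 2.36 = 2.68 V; V_DS = V_D − V_S = 6.54 − 2.36 = 4.18 V.
k_n = μ_nC_ox · (W/L) = 6.8 mA/V².
V_ov = V_GS − V_th = 2.68 − 1.2 = 1.48 V.
Since V_DS = 4.18 V ≥ V_ov = 1.48 V, the device is in saturation.
I_D = ½ k_n V_ov² = 0.5 × 6.8 × 1.48² = 7.45 mA.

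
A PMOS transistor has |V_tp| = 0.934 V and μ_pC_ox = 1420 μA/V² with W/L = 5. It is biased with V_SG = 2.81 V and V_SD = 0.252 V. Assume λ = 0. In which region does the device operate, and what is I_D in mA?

Triode; I_D = 3.13 mA

k_p = μ_pC_ox · (W/L) = 7.1 mA/V².
V_ov = V_SG − |V_tp| = 2.81 − 0.934 = 1.88 V.
Since V_SD = 0.252 V < V_ov = 1.88 V, the device is in the triode region.
I_D = k_p [V_ov · V_SD − ½ V_SD²] = 7.1 × [1.88 × 0.252 − 0.5 × 0.252²] = 3.13 mA.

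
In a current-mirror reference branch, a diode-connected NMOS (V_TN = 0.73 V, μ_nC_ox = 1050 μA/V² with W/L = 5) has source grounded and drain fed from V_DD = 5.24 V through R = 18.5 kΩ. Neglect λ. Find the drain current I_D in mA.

With gate tied to drain, V_GS = V_DS ≥ V_GS − V_TN, so the device is in saturation.
k_n = μ_nC_ox · (W/L) = 5.25 mA/V².
KCL at the drain: ½ k_n (V_GS − V_TN)² = (V_DD − V_GS)/R.
Let x = V_GS − 0.73. Then 48.6 x² + x − 4.51 = 0, giving x = 0.295 V (positive root), so V_GS = 1.02 V.
I_D = (V_DD − V_GS)/R = (5.24 − 1.02) / 18.5 = 0.228 mA.

I_D = 0.228 mA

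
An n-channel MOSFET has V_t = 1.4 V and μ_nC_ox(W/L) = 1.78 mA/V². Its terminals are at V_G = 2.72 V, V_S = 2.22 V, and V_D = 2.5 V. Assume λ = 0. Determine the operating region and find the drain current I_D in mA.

V_GS = V_G − V_S = 2.72 − 2.22 = 0.5 V; V_DS = V_D − V_S = 2.5 − 2.22 = 0.28 V.
V_GS = 0.5 V < V_t = 1.4 V, so the transistor is in cutoff.

Cutoff; I_D = 0 mA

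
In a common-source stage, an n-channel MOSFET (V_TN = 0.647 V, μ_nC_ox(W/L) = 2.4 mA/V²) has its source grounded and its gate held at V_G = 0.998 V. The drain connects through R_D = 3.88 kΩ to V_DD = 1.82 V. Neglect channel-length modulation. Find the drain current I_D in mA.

I_D = 0.148 mA

V_GS = V_G = 0.998 V, so V_ov = 0.998 − 0.647 = 0.351 V.
Assume saturation: I_D = ½ k_n V_ov² = 0.5 × 2.4 × 0.351² = 0.148 mA, giving V_DS = V_DD − I_D R_D = 1.82 − 0.148 × 3.88 = 1.25 V.
V_DS = 1.25 V ≥ V_ov = 0.351 V, confirming saturation.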